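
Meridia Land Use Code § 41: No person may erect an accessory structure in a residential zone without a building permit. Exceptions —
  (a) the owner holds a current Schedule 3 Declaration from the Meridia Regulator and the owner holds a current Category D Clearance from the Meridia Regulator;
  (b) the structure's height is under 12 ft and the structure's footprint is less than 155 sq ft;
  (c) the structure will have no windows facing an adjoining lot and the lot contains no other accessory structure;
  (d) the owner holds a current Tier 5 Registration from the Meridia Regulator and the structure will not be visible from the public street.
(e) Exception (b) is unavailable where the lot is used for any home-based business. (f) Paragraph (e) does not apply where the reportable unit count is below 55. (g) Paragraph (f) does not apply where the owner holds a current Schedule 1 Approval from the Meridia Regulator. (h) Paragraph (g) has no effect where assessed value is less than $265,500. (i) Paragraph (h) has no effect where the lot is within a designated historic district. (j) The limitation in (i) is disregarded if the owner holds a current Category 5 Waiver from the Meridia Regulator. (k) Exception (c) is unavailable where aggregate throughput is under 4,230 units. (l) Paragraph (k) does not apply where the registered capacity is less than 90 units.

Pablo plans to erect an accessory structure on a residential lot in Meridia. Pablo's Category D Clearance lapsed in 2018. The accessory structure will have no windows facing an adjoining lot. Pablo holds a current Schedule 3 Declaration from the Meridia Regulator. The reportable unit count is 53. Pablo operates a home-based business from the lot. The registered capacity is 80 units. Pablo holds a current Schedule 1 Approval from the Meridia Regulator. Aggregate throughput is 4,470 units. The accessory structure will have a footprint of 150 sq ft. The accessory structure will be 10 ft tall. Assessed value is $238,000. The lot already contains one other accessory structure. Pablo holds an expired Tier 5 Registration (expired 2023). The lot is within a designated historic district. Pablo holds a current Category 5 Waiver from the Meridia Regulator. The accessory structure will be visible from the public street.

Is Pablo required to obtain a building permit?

Exception (a) does not apply: there is no Category D Clearance in force.
Exception (b)'s conditions are all satisfied: the structure's height is 10 ft, under the 12 ft limit; the structure's footprint is 150 sq ft, less than the 155 sq ft limit. Considering the limiting provisions: (e) is triggered (a home-based business operates on the lot), but is set aside by (f): (f) operates against (e): the reportable unit count is 53, below the 55 limit. (g) applies (a current Schedule 1 Approval is held), but is displaced by (h): (h) operates against (g): assessed value is $238,000, less than the $265,500 limit. (i) would limit (h) — the lot is in a historic district — but (j) sets (i) aside: (j) operates against (i): a current Category 5 Waiver is held. (b) remains available.
Exception (c) does not apply: the lot already has another accessory structure.
Exception (d) fails — the Tier 5 Registration is not current.

No — exception (b) applies; Pablo does not need a building permit.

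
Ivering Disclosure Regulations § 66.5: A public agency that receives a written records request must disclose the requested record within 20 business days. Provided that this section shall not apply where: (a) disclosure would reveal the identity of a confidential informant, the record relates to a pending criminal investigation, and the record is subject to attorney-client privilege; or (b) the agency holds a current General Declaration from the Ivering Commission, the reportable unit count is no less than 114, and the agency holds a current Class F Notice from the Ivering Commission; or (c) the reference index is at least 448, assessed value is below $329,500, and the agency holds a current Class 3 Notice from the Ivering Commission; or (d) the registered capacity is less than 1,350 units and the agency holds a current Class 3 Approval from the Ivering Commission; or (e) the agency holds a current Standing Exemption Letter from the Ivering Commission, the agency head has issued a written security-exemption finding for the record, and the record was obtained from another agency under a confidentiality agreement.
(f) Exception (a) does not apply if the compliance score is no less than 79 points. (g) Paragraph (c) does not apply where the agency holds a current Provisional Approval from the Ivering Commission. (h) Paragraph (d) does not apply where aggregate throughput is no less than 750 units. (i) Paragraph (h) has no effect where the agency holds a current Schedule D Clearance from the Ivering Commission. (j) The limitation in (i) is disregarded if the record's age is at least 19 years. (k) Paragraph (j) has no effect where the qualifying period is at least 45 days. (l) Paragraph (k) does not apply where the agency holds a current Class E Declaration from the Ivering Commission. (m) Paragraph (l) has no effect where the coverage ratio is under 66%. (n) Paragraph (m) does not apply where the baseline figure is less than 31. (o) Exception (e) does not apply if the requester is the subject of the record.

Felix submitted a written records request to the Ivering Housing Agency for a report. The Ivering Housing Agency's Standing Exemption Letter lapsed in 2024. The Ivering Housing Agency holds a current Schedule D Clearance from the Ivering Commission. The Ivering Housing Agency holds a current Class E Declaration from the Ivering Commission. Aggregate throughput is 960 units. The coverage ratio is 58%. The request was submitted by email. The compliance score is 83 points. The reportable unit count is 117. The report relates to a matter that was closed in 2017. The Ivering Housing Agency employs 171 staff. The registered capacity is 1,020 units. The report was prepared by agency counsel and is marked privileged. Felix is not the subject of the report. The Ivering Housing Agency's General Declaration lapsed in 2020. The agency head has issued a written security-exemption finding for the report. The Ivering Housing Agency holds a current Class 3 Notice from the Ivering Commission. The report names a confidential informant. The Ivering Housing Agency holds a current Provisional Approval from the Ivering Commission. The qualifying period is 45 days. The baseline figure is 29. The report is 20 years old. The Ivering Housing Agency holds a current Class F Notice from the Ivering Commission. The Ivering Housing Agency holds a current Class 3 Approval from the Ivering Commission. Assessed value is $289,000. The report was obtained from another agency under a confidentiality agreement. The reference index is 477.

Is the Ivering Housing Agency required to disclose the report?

Exception (a) fails — the report relates to a closed matter.
Exception (b) requires that the agency holds a current General Declaration from the Ivering Commission; but the General Declaration is not current, so (b) is unavailable.
Exception (c) is satisfied on its face — the reference index is 477, meeting the 448 threshold; assessed value is $289,000, below the $329,500 limit; a current Class 3 Notice is held. However, paragraph (g) must be considered: (g) operates against (c): a current Provisional Approval is held. Exception (c) does not apply.
Exception (d) is satisfied on its face — the registered capacity is 1,020 units, less than the 1,350 units limit; a current Class 3 Approval is held. But: (h) is triggered — aggregate throughput is 960 units, meeting the 750 units threshold. (i) would limit (h) — a current Schedule D Clearance is held — but (j) sets (i) aside: (j) operates — the record's age is 20 years, meeting the 19 years threshold. (k) applies (the qualifying period is 45 days, meeting the 45 days threshold), but yields to (l): (l) operates against (k): a current Class E Declaration is held. (m) would limit (l) — the coverage ratio is 58%, under the 66% limit — but (n) sets (m) aside: (n) operates against (m): the baseline figure is 29, less than the 31 limit. So (d) is unavailable.
Exception (e) requires that the agency holds a current Standing Exemption Letter from the Ivering Commission; but no current Standing Exemption Letter is held, so (e) is unavailable.
None of the exceptions is available; § 66.5 applies in full.

Yes — the Ivering Housing Agency must disclose the report.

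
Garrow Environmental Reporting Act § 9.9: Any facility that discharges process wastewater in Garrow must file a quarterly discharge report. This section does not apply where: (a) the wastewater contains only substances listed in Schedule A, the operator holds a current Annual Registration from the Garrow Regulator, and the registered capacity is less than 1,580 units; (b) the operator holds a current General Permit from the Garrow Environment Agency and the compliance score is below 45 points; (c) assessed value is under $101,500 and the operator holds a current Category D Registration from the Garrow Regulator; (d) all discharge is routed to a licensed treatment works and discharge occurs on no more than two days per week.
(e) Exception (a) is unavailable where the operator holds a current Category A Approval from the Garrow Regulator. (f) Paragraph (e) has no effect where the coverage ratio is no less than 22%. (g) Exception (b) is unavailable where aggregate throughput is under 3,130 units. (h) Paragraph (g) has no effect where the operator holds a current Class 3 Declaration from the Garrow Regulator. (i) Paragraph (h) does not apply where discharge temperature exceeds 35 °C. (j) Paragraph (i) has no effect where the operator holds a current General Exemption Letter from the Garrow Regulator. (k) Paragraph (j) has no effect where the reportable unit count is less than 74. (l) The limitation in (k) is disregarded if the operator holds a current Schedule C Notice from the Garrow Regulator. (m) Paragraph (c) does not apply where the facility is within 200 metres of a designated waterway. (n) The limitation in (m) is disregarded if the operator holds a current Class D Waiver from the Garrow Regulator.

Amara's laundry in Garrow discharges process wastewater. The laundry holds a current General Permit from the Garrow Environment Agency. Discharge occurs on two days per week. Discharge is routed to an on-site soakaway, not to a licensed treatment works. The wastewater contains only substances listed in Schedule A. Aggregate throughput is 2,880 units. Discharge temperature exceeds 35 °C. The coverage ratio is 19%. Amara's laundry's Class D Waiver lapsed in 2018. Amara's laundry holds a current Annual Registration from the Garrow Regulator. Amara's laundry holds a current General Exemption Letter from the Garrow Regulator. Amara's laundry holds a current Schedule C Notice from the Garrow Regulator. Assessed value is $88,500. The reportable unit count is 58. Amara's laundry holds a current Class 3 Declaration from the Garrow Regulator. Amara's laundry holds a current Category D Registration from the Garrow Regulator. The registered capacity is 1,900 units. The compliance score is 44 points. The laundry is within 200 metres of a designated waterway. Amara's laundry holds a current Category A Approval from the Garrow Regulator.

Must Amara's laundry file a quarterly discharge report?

No — exception (b) applies; Amara's laundry is not required to file a quarterly discharge report.

Exception (a) does not apply: the registered capacity is 1,900 units, not less than 1,580 units.
Exception (b)'s conditions are all satisfied: a current General Permit is held; the compliance score is 44 points, below the 45 points limit. Under paragraphs (g)–(l): (g) would limit (b) — aggregate throughput is 2,880 units, under the 3,130 units limit — but (h) sets (g) aside: (h) applies — a current Class 3 Declaration is held. (i) is engaged (discharge temperature exceeds 35 °C), but is overridden by (j): (j) operates against (i): a current General Exemption Letter is held. (k) would limit (j) — the reportable unit count is 58, less than the 74 limit — but (l) sets (k) aside: (l) operates against (k): a current Schedule C Notice is held. (b) remains available.
All of (c)'s requirements are met (assessed value is $88,500, under the $101,500 limit; a current Category D Registration is held). But: (m) is triggered — the laundry is within 200 m of a designated waterway. (n), which would lift (m), is not triggered — the Class D Waiver is not current. Exception (c) does not apply.
Exception (d) fails — discharge is not routed to a licensed treatment works.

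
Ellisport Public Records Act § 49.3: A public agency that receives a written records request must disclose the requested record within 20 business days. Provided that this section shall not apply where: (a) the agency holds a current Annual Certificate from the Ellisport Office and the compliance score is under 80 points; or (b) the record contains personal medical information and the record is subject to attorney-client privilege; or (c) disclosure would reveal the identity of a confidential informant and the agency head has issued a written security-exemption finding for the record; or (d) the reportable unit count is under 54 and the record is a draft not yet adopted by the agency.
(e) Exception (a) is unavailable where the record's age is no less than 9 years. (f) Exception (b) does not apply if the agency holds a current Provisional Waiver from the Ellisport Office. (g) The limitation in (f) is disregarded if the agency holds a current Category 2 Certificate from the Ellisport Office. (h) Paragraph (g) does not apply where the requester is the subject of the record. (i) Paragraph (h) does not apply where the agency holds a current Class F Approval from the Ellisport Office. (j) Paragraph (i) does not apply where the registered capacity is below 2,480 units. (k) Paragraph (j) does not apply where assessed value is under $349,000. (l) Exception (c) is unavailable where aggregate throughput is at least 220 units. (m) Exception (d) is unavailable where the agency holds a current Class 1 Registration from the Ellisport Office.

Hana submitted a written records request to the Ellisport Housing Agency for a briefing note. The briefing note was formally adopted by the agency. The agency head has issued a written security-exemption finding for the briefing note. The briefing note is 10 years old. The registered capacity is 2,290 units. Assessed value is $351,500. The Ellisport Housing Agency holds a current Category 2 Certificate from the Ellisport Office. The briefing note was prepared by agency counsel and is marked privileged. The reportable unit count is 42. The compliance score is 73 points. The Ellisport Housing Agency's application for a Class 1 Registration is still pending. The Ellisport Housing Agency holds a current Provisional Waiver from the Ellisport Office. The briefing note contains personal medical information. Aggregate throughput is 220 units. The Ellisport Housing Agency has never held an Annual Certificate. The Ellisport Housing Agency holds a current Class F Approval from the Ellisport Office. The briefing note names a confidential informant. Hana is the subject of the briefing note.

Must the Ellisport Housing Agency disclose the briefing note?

Exception (a) requires that the agency holds a current Annual Certificate from the Ellisport Office; but the Annual Certificate is not current, so (a) is unavailable.
Exception (b): the briefing note contains personal medical information; the briefing note is privileged — every condition holds. Turning to paragraphs (f)–(k): (f) is engaged — a current Provisional Waiver is held. (g) would limit (f) — a current Category 2 Certificate is held — but (h) sets (g) aside: (h) is engaged — Hana is the subject of the briefing note. (i) would limit (h) — a current Class F Approval is held — but (j) sets (i) aside: (j) applies — the registered capacity is 2,290 units, below the 2,480 units limit. (k) does not operate here (assessed value is $351,500, not under $349,000), so (j) stands. So (b) is unavailable.
All of (c)'s requirements are met (the briefing note names a confidential informant; a written security-exemption finding has been issued). Turning to paragraph (l): (l) applies — aggregate throughput is 220 units, meeting the 220 units threshold. (c) is therefore removed.
Exception (d) requires that the record is a draft not yet adopted by the agency; but the briefing note has been formally adopted, so (d) is unavailable.
Every exception is unavailable, so the rule governs.

Yes — the Ellisport Housing Agency must disclose the briefing note.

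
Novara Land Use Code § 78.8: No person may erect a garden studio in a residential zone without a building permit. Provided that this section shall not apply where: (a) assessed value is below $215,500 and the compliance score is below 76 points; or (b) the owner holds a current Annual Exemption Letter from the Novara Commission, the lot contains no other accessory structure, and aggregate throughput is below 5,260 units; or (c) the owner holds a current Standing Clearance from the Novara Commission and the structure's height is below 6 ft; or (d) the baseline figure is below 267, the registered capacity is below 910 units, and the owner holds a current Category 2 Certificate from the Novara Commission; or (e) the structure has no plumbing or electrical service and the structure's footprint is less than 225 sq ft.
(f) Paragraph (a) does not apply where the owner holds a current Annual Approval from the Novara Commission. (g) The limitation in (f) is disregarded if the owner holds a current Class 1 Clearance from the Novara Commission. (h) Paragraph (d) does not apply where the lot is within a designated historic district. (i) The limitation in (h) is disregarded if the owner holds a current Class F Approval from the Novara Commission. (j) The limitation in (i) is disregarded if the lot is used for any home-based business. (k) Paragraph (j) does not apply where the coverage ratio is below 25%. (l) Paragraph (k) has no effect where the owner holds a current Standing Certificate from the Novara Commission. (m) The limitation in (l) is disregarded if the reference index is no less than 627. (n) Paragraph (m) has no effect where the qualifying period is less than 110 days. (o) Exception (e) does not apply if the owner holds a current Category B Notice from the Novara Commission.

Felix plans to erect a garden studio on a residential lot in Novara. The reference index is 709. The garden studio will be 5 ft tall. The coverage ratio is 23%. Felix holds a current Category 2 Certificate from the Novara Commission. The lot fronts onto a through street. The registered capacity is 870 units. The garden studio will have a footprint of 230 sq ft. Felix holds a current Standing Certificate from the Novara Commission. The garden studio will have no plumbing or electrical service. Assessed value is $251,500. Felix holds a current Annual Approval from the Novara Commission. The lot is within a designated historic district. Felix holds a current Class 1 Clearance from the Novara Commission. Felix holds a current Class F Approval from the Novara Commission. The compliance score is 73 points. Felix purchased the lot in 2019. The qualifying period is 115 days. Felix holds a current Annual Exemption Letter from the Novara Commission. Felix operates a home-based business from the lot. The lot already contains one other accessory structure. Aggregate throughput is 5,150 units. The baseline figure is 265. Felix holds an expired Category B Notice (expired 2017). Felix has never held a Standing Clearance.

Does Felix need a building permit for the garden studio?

Exception (a) requires that assessed value is below $215,500; but assessed value is $251,500, not below $215,500, so (a) is unavailable.
Exception (b) fails — the lot already has another accessory structure.
Exception (c) fails — there is no Standing Clearance in force.
Exception (d)'s conditions are all satisfied: the baseline figure is 265, below the 267 limit; the registered capacity is 870 units, below the 910 units limit; a current Category 2 Certificate is held. As to paragraphs (h)–(n): (h) applies (the lot is in a historic district), but is displaced by (i): (i) operates — a current Class F Approval is held. (j) is engaged (a home-based business operates on the lot), but yields to (k): (k) is triggered — the coverage ratio is 23%, below the 25% limit. (l) would limit (k) — a current Standing Certificate is held — but (m) sets (l) aside: (m) operates — the reference index is 709, meeting the 627 threshold. (n), which would lift (m), is not triggered — the qualifying period is 115 days, not less than 110 days. Exception (d) stands.
Exception (e) fails — the structure's footprint is 230 sq ft, not less than 225 sq ft.

No — exception (d) applies; Felix does not need a building permit.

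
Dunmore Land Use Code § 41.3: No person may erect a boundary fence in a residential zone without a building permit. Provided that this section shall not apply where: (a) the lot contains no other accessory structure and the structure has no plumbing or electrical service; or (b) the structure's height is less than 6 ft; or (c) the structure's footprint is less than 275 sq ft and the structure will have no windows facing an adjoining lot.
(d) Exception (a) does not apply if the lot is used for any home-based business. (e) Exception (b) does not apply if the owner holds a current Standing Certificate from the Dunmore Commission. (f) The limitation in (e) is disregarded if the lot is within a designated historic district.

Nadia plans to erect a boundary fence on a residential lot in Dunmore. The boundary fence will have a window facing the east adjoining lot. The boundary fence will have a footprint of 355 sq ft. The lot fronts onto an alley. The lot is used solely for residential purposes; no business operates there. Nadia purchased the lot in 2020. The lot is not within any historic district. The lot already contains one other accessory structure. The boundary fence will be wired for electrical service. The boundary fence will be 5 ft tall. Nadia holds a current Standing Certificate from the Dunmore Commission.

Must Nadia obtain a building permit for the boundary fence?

Exception (a) does not apply: the lot already has another accessory structure.
All of (b)'s requirements are met (the structure's height is 5 ft, less than the 6 ft limit). However, paragraphs (e)–(f) must be considered: (e) operates against (b): a current Standing Certificate is held. (f) does not operate here (the lot is not in a historic district), so (e) stands. So (b) is unavailable.
Exception (c) fails — the structure's footprint is 355 sq ft, not less than 275 sq ft.
None of the exceptions is available; § 41.3 applies in full.

Yes — Nadia must obtain a building permit.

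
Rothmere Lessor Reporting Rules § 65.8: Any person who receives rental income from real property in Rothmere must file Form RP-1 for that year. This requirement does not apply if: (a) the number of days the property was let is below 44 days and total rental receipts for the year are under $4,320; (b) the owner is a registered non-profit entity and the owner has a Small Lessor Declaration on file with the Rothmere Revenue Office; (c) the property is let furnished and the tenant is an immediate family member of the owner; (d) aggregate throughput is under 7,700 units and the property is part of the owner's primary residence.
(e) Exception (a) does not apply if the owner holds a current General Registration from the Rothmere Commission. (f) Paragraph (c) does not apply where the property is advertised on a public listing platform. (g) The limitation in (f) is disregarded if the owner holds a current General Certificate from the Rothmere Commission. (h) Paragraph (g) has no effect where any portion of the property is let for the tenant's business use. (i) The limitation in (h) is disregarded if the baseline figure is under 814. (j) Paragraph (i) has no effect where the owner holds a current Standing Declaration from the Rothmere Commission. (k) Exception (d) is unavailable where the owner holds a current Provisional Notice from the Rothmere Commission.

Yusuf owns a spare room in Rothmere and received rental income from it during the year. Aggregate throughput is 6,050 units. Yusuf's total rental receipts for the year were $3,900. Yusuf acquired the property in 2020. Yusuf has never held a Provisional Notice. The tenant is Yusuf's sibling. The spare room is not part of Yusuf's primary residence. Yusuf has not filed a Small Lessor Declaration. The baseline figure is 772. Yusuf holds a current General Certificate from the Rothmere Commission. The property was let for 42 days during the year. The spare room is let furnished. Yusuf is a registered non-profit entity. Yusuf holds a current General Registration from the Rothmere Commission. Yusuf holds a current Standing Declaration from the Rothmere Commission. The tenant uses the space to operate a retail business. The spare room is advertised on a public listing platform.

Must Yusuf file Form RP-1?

Exception (a): the number of days the property was let is 42 days, below the 44 days limit; total rental receipts for the year are $3,900, under the $4,320 limit — every condition holds. But applying paragraph (e): (e) applies — a current General Registration is held. So (a) is unavailable.
Exception (b) requires that the owner has a Small Lessor Declaration on file with the Rothmere Revenue Office; but no Small Lessor Declaration is on file, so (b) is unavailable.
Exception (c)'s conditions are all satisfied: the property is let furnished; the tenant is an immediate family member. However, paragraphs (f)–(j) must be considered: (f) operates — the property is publicly advertised. (g) is engaged (a current General Certificate is held), but is displaced by (h): (h) is engaged — the space is let for business use. (i) operates (the baseline figure is 772, under the 814 limit), but is displaced by (j): (j) operates — a current Standing Declaration is held. Exception (c) does not apply.
Exception (d) does not apply: the spare room is not part of the primary residence.
No exception is made out. Yusuf falls within the general rule.

Yes — Yusuf must file Form RP-1.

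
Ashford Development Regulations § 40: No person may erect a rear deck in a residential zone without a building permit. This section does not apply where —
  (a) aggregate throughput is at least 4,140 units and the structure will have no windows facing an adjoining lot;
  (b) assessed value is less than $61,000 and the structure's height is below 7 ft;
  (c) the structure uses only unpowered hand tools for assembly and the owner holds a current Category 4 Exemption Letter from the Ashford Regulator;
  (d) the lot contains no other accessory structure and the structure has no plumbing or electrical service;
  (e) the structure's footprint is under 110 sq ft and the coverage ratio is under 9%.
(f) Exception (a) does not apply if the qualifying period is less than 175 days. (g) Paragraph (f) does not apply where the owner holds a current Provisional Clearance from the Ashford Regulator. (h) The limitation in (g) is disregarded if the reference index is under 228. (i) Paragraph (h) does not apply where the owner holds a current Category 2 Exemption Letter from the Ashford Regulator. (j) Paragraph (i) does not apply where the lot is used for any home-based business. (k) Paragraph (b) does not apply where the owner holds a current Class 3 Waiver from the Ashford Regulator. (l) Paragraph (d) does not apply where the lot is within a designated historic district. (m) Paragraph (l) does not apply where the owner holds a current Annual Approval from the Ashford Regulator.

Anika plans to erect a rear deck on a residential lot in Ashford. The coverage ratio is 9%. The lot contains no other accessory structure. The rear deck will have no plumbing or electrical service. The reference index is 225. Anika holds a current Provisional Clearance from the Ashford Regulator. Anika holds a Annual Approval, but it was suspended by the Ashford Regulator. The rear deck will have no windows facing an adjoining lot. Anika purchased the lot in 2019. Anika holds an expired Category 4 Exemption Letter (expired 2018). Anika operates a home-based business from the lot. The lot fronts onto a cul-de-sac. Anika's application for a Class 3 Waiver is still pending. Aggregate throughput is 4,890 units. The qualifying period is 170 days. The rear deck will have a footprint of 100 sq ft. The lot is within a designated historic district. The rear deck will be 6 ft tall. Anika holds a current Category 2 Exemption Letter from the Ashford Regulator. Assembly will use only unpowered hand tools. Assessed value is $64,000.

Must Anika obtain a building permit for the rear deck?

Yes — Anika must obtain a building permit.

Exception (a): aggregate throughput is 4,890 units, meeting the 4,140 units threshold; no windows face an adjoining lot — every condition holds. Turning to paragraphs (f)–(j): (f) operates — the qualifying period is 170 days, less than the 175 days limit. (g) applies (a current Provisional Clearance is held), but is displaced by (h): (h) is engaged — the reference index is 225, under the 228 limit. (i) operates (a current Category 2 Exemption Letter is held), but is displaced by (j): (j) operates against (i): a home-based business operates on the lot. Exception (a) does not apply.
Exception (b) does not apply: assessed value is $64,000, not less than $61,000.
Exception (c) fails — there is no Category 4 Exemption Letter in force.
Exception (d): the lot has no other accessory structure; there is no plumbing or electrical service — every condition holds. But applying paragraphs (l)–(m): (l) operates against (d): the lot is in a historic district. (m) is not engaged (there is no Annual Approval in force), so (l) stands. (d) is therefore removed.
Exception (e) requires that the coverage ratio is under 9%; but the coverage ratio is 9%, not under 9%, so (e) is unavailable.
No exception applies. The general rule governs.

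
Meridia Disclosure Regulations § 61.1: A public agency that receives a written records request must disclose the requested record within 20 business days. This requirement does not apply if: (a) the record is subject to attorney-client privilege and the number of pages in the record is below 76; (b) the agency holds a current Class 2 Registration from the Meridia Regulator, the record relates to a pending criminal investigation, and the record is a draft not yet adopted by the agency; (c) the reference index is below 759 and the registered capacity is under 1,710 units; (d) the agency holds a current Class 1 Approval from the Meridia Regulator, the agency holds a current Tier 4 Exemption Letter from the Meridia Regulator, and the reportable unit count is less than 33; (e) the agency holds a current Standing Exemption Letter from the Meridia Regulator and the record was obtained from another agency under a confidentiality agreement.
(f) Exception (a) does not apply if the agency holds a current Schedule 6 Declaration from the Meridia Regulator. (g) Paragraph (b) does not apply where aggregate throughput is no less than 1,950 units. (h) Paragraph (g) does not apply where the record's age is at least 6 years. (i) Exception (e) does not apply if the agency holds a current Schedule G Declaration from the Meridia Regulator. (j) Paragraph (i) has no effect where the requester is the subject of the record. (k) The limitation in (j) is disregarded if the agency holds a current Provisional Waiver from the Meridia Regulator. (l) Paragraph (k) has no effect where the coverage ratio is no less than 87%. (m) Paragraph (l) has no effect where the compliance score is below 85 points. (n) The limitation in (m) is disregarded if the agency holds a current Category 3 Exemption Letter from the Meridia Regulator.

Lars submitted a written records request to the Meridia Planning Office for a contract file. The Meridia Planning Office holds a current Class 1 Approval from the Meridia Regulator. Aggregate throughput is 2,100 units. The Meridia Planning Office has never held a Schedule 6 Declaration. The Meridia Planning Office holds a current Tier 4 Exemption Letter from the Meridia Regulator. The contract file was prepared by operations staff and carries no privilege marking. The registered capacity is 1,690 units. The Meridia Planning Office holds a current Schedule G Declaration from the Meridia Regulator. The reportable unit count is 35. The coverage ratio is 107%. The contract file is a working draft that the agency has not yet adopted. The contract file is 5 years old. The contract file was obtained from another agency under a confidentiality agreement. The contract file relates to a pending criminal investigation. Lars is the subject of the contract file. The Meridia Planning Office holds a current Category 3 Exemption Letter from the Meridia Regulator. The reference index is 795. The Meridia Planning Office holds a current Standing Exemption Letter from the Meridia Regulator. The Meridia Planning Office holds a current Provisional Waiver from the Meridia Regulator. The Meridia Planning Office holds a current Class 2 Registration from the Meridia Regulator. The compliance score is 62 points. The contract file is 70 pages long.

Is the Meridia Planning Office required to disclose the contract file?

No — exception (e) applies; the Meridia Planning Office is not required to disclose the contract file.

Exception (a) requires that the record is subject to attorney-client privilege; but the contract file carries no privilege marking, so (a) is unavailable.
Exception (b)'s conditions are all satisfied: a current Class 2 Registration is held; the contract file relates to a pending investigation; the contract file is an unadopted draft. But applying paragraphs (g)–(h): (g) operates against (b): aggregate throughput is 2,100 units, meeting the 1,950 units threshold. (h), which would lift (g), is not triggered — the record's age is 5 years, short of 6 years. So (b) is unavailable.
Exception (c) does not apply: the reference index is 795, not below 759.
Exception (d) requires that the reportable unit count is less than 33; but the reportable unit count is 35, not less than 33, so (d) is unavailable.
Exception (e)'s conditions are all satisfied: a current Standing Exemption Letter is held; the contract file was obtained under a confidentiality agreement. Under paragraphs (i)–(n): (i) is engaged (a current Schedule G Declaration is held), but is itself disapplied by (j): (j) operates against (i): Lars is the subject of the contract file. (k) applies (a current Provisional Waiver is held), but is itself disapplied by (l): (l) is engaged — the coverage ratio is 107%, meeting the 87% threshold. (m) is engaged (the compliance score is 62 points, below the 85 points limit), but yields to (n): (n) operates against (m): a current Category 3 Exemption Letter is held. Exception (e) stands.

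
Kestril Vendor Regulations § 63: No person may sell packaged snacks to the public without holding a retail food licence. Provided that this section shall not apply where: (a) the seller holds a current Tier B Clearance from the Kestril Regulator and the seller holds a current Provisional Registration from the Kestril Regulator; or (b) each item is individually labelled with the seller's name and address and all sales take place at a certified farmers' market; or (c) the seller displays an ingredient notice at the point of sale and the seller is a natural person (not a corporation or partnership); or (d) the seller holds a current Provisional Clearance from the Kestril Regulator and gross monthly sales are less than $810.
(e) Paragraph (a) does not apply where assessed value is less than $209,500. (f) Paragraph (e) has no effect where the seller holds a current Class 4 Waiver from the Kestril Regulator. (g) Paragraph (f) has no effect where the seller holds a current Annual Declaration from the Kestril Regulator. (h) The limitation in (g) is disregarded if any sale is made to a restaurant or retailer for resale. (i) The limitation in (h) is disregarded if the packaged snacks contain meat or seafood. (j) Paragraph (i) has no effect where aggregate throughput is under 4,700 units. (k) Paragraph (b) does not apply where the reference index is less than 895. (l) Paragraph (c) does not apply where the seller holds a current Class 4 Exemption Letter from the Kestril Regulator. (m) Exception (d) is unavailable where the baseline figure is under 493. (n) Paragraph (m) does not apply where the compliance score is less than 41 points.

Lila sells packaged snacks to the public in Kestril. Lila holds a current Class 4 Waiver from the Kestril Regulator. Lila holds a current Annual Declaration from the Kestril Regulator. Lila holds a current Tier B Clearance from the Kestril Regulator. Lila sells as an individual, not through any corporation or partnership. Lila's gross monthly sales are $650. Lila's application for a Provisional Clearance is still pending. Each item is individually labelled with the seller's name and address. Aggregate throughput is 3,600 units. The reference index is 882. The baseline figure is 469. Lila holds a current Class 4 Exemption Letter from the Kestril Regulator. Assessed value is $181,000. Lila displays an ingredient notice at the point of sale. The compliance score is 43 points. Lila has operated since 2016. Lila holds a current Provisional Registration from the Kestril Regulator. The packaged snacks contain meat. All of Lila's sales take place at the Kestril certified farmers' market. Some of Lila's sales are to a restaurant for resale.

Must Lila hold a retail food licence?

Exception (a) is satisfied on its face — a current Tier B Clearance is held; a current Provisional Registration is held. As to paragraphs (e)–(j): (e) is triggered (assessed value is $181,000, less than the $209,500 limit), but is overridden by (f): (f) operates against (e): a current Class 4 Waiver is held. (g) would limit (f) — a current Annual Declaration is held — but (h) sets (g) aside: (h) operates against (g): some sales are to a restaurant for resale. (i) would limit (h) — the packaged snacks contain meat — but (j) sets (i) aside: (j) operates against (i): aggregate throughput is 3,600 units, under the 4,700 units limit. So (a) applies.
Exception (b)'s conditions are all satisfied: items are individually labelled; all sales are at a certified farmers' market. Turning to paragraph (k): (k) operates against (b): the reference index is 882, less than the 895 limit. So (b) is unavailable.
All of (c)'s requirements are met (an ingredient notice is displayed; the seller is a natural person). But applying paragraph (l): (l) operates against (c): a current Class 4 Exemption Letter is held. (c) is therefore removed.
Exception (d) requires that the seller holds a current Provisional Clearance from the Kestril Regulator; but no current Provisional Clearance is held, so (d) is unavailable.

No — exception (a) applies; Lila is not required to hold a retail food licence.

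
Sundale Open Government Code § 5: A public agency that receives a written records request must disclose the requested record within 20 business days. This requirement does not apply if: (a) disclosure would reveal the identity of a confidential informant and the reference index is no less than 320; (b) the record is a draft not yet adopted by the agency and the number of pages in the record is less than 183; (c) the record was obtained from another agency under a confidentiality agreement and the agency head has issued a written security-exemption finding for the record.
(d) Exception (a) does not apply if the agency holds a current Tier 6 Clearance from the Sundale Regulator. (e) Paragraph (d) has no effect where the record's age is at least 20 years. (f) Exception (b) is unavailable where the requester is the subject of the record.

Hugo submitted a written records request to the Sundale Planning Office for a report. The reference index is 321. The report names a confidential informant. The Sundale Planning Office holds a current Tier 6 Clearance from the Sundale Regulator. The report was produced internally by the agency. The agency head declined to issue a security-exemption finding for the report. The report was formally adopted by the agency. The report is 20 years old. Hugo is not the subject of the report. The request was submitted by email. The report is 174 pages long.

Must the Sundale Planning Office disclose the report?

Exception (a)'s conditions are all satisfied: the report names a confidential informant; the reference index is 321, meeting the 320 threshold. Applying paragraphs (d)–(e): (d) would limit (a) — a current Tier 6 Clearance is held — but (e) sets (d) aside: (e) operates — the record's age is 20 years, meeting the 20 years threshold. Exception (a) stands.
Exception (b) fails — the report has been formally adopted.
Exception (c) requires that the record was obtained from another agency under a confidentiality agreement; but the report was produced internally, so (c) is unavailable.

No — exception (a) applies; the Sundale Planning Office is not required to disclose the report.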